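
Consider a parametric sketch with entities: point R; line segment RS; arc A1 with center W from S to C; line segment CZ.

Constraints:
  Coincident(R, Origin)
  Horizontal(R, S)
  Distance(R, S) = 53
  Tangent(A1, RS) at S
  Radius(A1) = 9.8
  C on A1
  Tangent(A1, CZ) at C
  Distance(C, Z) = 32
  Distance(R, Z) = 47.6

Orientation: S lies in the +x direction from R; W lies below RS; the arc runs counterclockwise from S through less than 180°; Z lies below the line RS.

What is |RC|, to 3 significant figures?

44.4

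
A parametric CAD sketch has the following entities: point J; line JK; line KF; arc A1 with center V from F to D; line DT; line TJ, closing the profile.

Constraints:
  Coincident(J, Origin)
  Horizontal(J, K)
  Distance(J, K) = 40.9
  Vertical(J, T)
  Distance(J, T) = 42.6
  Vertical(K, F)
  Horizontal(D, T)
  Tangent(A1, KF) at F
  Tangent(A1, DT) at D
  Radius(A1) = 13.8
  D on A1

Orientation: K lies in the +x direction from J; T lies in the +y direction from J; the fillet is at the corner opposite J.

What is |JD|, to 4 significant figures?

50.49

The virtual corner opposite J is at (40.90, 42.60). The tangent condition forces VF to be normal to KF and tangency of A1 to DT means the radius VD is perpendicular to DT, with radius 13.8, so the center V sits 13.8 in from both sides at V = (27.10, 28.80). That places the tangent points at F = (40.90, 28.80) on KF and D = (27.10, 42.60) on DT. Then |JD| = |D − J| = 50.49.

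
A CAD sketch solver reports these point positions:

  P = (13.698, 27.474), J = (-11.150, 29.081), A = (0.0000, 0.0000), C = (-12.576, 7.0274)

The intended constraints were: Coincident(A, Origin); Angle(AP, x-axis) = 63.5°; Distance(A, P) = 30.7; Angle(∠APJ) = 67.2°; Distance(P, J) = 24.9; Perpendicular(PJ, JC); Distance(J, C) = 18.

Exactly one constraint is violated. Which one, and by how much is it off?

Distance(J, C) = 18 — off by 4.10.

A = (0.00, 0.00) ✓; AP at 63.50° ✓; |AP| = 30.70 ✓; ∠APJ = 67.20° ✓; |PJ| = 24.90 ✓; ∠(PJ, JC) = 90.00° ✓; |JC| = 22.10 ✗.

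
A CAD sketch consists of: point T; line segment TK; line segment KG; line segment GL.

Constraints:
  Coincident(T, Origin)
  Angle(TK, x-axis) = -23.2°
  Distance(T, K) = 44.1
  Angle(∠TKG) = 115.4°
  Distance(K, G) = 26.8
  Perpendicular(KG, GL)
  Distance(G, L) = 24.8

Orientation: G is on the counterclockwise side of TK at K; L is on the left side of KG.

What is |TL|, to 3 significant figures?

48.1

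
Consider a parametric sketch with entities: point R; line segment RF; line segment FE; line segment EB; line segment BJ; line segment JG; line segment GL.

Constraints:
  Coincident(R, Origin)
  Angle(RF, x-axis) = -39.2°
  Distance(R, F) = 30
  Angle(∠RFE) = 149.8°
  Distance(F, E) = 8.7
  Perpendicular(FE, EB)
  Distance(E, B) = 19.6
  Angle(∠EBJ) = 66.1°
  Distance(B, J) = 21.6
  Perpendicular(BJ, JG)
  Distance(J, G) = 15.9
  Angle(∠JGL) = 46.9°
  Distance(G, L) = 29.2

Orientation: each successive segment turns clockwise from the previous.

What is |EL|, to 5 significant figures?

23.268

R is at the origin; RF runs at -39.2° with length 30.0, so F = (23.248, -18.961). ∠RFE = 149.8° gives FE at -69.400° from the x-axis; with |FE| = 8.7, E = (26.309, -27.105). The perpendicularity gives EB at right angles to FE, so EB runs at -159.40°; with |EB| = 19.6, B = (7.9626, -34.001). ∠EBJ = 66.1° gives BJ at 86.700° from the x-axis; with |BJ| = 21.6, J = (9.2060, -12.437). BJ is perpendicular to JG, so JG runs at -3.3000°; with |JG| = 15.9, G = (25.080, -13.352). ∠JGL = 46.9° gives GL at -136.40° from the x-axis; with |GL| = 29.2, L = (3.9338, -33.489). Then |EL| = |L − E| = 23.268.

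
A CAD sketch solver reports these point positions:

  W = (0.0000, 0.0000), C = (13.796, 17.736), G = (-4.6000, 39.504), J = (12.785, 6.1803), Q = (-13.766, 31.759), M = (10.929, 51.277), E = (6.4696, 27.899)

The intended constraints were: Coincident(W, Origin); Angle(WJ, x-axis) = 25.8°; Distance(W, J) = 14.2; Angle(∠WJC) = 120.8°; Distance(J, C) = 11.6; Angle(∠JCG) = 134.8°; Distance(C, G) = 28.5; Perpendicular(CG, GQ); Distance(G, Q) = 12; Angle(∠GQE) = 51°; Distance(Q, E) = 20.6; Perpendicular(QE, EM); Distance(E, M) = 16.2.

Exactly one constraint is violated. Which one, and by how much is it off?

Distance(E, M) = 16.2 — off by 7.60.

W = (0.00, 0.00) ✓; WJ at 25.80° ✓; |WJ| = 14.20 ✓; ∠WJC = 120.8° ✓; |JC| = 11.60 ✓; ∠JCG = 134.8° ✓; |CG| = 28.50 ✓; ∠(CG, GQ) = 90.00° ✓; |GQ| = 12.00 ✓; ∠GQE = 51.00° ✓; |QE| = 20.60 ✓; ∠(QE, EM) = 90.00° ✓; |EM| = 23.80 ✗.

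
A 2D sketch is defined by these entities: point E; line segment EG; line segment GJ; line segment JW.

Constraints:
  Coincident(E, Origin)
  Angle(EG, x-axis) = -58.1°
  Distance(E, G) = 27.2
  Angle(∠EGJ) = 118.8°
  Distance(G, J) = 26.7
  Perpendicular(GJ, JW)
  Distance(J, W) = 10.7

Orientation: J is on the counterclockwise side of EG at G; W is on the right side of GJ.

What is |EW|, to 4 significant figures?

52.70

E is at the origin; EG runs at -58.1° with length 27.2, so G = 27.2·(cos -58.1°, sin -58.1°) = (14.37, -23.09). ∠EGJ = 118.8°, so GJ runs at -58.1° + (180° − 118.8°) = 3.100° from the x-axis; with |GJ| = 26.7, J = G + 26.7·(cos 3.100°, sin 3.100°) = (41.03, -21.65). GJ is perpendicular to JW; with |JW| = 10.7 on the right of GJ, W = J + 10.7·(0.05408, -0.9985) = (41.61, -32.33). Then |EW| = |W − E| = 52.70.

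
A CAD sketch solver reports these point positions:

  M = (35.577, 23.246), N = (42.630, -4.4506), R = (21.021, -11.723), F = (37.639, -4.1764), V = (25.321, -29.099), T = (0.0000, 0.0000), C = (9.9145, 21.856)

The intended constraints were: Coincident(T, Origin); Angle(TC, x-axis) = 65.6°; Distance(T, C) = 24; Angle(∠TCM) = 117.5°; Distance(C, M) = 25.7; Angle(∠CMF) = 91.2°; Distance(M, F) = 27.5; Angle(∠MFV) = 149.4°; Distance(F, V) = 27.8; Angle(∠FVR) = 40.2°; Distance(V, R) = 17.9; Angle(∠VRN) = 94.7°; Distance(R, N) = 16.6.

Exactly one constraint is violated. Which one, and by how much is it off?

Distance(R, N) = 16.6 — off by 6.20.

T = (0.00, 0.00) ✓; TC at 65.60° ✓; |TC| = 24.00 ✓; ∠TCM = 117.5° ✓; |CM| = 25.70 ✓; ∠CMF = 91.20° ✓; |MF| = 27.50 ✓; ∠MFV = 149.4° ✓; |FV| = 27.80 ✓; ∠FVR = 40.20° ✓; |VR| = 17.90 ✓; ∠VRN = 94.70° ✓; |RN| = 22.80 ✗.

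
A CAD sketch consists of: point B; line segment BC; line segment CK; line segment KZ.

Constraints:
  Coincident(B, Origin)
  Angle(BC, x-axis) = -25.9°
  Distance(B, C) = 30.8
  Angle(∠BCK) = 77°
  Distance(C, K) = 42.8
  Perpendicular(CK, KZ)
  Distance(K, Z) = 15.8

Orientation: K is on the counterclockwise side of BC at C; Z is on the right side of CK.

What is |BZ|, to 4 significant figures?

58.18

B is at the origin; BC runs at -25.9° with length 30.8, so C = 30.8·(cos -25.9°, sin -25.9°) = (27.71, -13.45). ∠BCK = 77.0°, so CK runs at -25.9° + (180° − 77.0°) = 77.10° from the x-axis; with |CK| = 42.8, K = C + 42.8·(cos 77.10°, sin 77.10°) = (37.26, 28.27). CK ⟂ KZ; with |KZ| = 15.8 on the right of CK, Z = K + 15.8·(0.9748, -0.2233) = (52.66, 24.74). Then |BZ| = |Z − B| = 58.18.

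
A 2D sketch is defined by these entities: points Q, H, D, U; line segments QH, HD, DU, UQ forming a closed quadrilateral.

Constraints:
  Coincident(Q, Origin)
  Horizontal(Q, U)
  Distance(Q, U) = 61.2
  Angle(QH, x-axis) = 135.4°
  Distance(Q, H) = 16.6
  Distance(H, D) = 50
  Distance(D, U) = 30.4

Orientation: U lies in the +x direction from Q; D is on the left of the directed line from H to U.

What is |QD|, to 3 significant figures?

42.2

Q is at the origin; Q and U share the same y with |QU| = 61.2 and U in +x, so U = (61.2, 0). QH runs at 135.4° with |QH| = 16.6, so H = (-11.8, 11.7). D is determined by |HD| = 50.0 and |DU| = 30.4 together: it lies at the intersection of circle(H, 50.0) and circle(U, 30.4). With |HU| = 73.9, the foot of the radical line on HU is 47.6 from H and the perpendicular offset is √(50.0² − 47.6²) = 15.2. Taking the left-of-HU solution: D = (37.6, 19.2).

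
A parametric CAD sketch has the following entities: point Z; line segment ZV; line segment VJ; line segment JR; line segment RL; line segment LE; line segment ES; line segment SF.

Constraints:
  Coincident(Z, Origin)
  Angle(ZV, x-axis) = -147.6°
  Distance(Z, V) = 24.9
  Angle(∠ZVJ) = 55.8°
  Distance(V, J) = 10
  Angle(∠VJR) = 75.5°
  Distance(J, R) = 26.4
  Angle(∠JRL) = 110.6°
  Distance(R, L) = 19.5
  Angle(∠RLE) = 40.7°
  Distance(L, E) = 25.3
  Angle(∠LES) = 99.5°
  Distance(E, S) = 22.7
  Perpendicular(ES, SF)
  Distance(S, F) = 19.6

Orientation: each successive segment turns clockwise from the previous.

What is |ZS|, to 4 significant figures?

6.322

Z is at the origin; ZV runs at -147.6° with length 24.9, so V = (-21.02, -13.34). ∠ZVJ = 55.8° gives VJ at 88.20° from the x-axis; with |VJ| = 10.0, J = (-20.71, -3.347). ∠VJR = 75.5° gives JR at -16.30° from the x-axis; with |JR| = 26.4, R = (4.629, -10.76). ∠JRL = 110.6° gives RL at -85.70° from the x-axis; with |RL| = 19.5, L = (6.091, -30.20). ∠RLE = 40.7° gives LE at 135.0° from the x-axis; with |LE| = 25.3, E = (-11.80, -12.31). ∠LES = 99.5° gives ES at 54.50° from the x-axis; with |ES| = 22.7, S = (1.383, 6.168). Then |ZS| = |S − Z| = 6.322.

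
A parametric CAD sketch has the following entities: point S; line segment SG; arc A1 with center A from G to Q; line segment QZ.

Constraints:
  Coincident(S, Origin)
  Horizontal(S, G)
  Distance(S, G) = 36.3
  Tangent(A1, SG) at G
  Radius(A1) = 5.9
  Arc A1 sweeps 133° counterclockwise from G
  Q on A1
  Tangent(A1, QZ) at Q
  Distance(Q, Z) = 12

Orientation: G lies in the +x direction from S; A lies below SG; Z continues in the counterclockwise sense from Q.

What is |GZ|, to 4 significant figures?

19.10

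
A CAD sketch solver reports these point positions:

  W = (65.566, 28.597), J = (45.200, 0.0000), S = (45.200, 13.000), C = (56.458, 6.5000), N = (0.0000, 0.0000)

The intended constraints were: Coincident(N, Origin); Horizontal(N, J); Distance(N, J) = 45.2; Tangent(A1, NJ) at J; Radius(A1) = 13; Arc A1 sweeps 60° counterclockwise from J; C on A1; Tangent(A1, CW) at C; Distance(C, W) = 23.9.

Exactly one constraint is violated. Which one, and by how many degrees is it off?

Tangent(A1, CW) at C — off by 7.60°.

N = (0.00, 0.00) ✓; N.y = 0.00, J.y = 0.00 ✓; |NJ| = 45.20 ✓; ∠(SJ, JN) = 90.00° ✓; |SJ| = 13.00 ✓; bearing(S→C) − bearing(S→J) = 60.00° ✓; |SC| = 13.00 ✓; ∠(SC, CW) = 82.40° ✗; |CW| = 23.90 ✓.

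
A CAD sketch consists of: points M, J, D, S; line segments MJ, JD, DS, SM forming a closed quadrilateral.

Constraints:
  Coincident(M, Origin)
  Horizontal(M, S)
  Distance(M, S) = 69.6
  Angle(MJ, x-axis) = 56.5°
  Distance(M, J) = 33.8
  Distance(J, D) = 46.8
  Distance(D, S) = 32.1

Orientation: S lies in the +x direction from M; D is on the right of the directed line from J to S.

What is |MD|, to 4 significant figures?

42.50

M is at the origin; M and S share the same y with |MS| = 69.6 and S in +x, so S = (69.6, 0). MJ runs at 56.5° with |MJ| = 33.8, so J = (18.66, 28.19). D is determined by |JD| = 46.8 and |DS| = 32.1 together: it lies at the intersection of circle(J, 46.8) and circle(S, 32.1). With |JS| = 58.22, the foot of the radical line on JS is 39.07 from J and the perpendicular offset is √(46.8² − 39.07²) = 25.76. Taking the right-of-JS solution: D = (40.37, -13.27).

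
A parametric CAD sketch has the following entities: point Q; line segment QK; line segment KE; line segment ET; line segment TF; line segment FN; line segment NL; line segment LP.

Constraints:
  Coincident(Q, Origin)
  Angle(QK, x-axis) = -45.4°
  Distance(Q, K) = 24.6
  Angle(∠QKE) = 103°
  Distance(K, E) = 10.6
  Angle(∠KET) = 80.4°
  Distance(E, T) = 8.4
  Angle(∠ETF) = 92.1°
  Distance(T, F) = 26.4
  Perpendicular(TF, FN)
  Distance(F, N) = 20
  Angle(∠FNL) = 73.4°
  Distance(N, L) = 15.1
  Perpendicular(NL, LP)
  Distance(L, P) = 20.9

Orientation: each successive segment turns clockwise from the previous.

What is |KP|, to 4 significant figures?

13.72

Q is at the origin; QK runs at -45.4° with length 24.6, so K = (17.27, -17.52). ∠QKE = 103.0° gives KE at -122.4° from the x-axis; with |KE| = 10.6, E = (11.59, -26.47). ∠KET = 80.4° gives ET at 138.0° from the x-axis; with |ET| = 8.4, T = (5.351, -20.85). ∠ETF = 92.1° gives TF at 50.10° from the x-axis; with |TF| = 26.4, F = (22.29, -0.5919). TF is perpendicular to FN, so FN runs at -39.90°; with |FN| = 20.0, N = (37.63, -13.42). ∠FNL = 73.4° gives NL at -146.5° from the x-axis; with |NL| = 15.1, L = (25.04, -21.76). NL is perpendicular to LP, so LP runs at 123.5°; with |LP| = 20.9, P = (13.50, -4.327). Then |KP| = |P − K| = 13.72.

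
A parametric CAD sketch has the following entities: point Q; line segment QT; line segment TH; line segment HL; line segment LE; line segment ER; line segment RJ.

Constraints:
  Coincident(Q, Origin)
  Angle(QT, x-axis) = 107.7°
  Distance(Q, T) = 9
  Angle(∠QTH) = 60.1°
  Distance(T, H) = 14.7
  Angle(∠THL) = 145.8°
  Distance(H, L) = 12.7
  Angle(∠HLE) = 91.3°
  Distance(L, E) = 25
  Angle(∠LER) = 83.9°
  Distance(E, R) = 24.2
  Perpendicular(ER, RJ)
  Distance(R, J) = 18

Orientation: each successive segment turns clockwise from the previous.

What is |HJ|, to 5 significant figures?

10.611

Q is at the origin; QT runs at 107.7° with length 9.0, so T = (-2.7363, 8.5740). ∠QTH = 60.1° gives TH at -12.200° from the x-axis; with |TH| = 14.7, H = (11.632, 5.4675). ∠THL = 145.8° gives HL at -46.400° from the x-axis; with |HL| = 12.7, L = (20.390, -3.7295). ∠HLE = 91.3° gives LE at -135.10° from the x-axis; with |LE| = 25.0, E = (2.6814, -21.376). ∠LER = 83.9° gives ER at 128.80° from the x-axis; with |ER| = 24.2, R = (-12.482, -2.5163). ER is perpendicular to RJ, so RJ runs at 38.800°; with |RJ| = 18.0, J = (1.5457, 8.7626). Then |HJ| = |J − H| = 10.611.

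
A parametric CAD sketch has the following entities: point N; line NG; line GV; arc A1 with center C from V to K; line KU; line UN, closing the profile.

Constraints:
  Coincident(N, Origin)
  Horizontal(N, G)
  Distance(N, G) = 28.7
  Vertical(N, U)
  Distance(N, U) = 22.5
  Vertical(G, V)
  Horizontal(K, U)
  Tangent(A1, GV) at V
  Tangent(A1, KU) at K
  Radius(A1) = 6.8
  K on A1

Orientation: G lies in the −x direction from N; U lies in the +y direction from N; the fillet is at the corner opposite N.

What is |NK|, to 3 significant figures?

31.4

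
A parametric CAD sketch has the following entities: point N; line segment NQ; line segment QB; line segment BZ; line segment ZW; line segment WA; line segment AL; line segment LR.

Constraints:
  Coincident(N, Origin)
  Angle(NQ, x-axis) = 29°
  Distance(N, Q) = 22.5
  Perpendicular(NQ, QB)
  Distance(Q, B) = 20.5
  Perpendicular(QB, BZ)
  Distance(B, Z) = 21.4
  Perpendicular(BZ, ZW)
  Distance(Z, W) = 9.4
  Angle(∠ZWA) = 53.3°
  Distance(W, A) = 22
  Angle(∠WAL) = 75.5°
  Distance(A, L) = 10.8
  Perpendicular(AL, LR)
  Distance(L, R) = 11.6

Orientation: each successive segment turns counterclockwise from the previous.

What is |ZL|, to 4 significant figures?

13.99

∠ZWA = 53.3° gives WA at 65.70° from the x-axis; with |WA| = 22.0, A = (4.634, 30.29). ∠WAL = 75.5° gives AL at 170.2° from the x-axis; with |AL| = 10.8, L = (-6.008, 32.13). Then |ZL| = |L − Z| = 13.99.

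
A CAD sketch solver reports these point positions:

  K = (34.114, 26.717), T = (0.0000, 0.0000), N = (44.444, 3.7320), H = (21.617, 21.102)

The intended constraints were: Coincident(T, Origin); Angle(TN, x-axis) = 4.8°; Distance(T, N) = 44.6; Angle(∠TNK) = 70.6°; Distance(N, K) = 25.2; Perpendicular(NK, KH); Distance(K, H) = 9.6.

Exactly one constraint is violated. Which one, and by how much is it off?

Distance(K, H) = 9.6 — off by 4.10.

T = (0.00, 0.00) ✓; TN at 4.800° ✓; |TN| = 44.60 ✓; ∠TNK = 70.60° ✓; |NK| = 25.20 ✓; ∠(NK, KH) = 89.99° ✓; |KH| = 13.70 ✗.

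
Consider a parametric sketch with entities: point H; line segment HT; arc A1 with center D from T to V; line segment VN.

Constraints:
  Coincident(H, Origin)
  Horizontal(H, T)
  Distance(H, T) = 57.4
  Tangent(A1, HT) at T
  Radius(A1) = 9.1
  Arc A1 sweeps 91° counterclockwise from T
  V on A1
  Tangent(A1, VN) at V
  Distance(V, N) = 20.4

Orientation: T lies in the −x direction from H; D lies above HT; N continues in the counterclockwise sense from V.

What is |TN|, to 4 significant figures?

30.92

On A1, T sits at bearing -90° from D; a 91° counterclockwise sweep puts V at bearing 1°, so V = D + 9.1·(cos 1°, sin 1°) = (-48.30, 9.259). Tangency of A1 to VN means the radius DV is perpendicular to VN, so VN runs along (−sin 1°, cos 1°); with |VN| = 20.4, N = (-48.66, 29.66). Then |TN| = |N − T| = 30.92.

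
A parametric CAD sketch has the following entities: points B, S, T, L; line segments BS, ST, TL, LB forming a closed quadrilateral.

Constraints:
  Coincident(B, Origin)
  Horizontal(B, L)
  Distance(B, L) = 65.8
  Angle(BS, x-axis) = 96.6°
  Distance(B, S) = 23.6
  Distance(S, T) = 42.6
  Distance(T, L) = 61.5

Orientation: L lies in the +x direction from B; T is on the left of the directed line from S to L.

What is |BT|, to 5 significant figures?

58.738

B is at the origin; B and L share the same y with |BL| = 65.8 and L in +x, so L = (65.8, 0). BS runs at 96.6° with |BS| = 23.6, so S = (-2.7125, 23.444). T is determined by |ST| = 42.6 and |TL| = 61.5 together: it lies at the intersection of circle(S, 42.6) and circle(L, 61.5). With |SL| = 72.412, the foot of the radical line on SL is 22.621 from S and the perpendicular offset is √(42.6² − 22.621²) = 36.098. Taking the left-of-SL solution: T = (30.377, 50.274).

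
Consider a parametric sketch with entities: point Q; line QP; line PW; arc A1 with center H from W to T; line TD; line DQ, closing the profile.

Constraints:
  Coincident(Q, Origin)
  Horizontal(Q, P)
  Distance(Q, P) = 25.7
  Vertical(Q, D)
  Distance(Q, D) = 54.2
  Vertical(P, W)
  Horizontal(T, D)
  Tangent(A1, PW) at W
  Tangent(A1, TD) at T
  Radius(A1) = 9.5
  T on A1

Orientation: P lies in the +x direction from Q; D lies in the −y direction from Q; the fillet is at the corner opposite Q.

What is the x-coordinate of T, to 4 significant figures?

16.20

The virtual corner opposite Q is at (25.70, -54.20). Since A1 is tangent to PW there, HW ⟂ PW and since A1 is tangent to TD there, HT ⟂ TD, with radius 9.5, so the center H sits 9.5 in from both sides at H = (16.20, -44.70). That places the tangent points at W = (25.70, -44.70) on PW and T = (16.20, -54.20) on TD. So T.x = 16.20.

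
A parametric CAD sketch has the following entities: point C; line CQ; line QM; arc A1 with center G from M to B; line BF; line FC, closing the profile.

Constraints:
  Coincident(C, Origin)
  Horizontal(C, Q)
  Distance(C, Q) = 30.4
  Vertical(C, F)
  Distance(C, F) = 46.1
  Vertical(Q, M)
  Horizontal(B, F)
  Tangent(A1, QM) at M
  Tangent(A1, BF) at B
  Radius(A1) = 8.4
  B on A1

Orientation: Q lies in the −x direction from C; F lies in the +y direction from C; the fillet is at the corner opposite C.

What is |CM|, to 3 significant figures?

48.4

C is at the origin; CQ is horizontal with |CQ| = 30.4 and Q on the −x side, so Q = (-30.4, 0.00). C and F share the same x with |CF| = 46.1 and F on the +y side, so F = (0.00, 46.1). The virtual corner opposite C is at (-30.4, 46.1). Tangency of A1 to QM means the radius GM is perpendicular to QM and the tangent condition forces GB to be normal to BF, with radius 8.4, so the center G sits 8.4 in from both sides at G = (-22.0, 37.7). That places the tangent points at M = (-30.4, 37.7) on QM and B = (-22.0, 46.1) on BF. Then |CM| = |M − C| = 48.4.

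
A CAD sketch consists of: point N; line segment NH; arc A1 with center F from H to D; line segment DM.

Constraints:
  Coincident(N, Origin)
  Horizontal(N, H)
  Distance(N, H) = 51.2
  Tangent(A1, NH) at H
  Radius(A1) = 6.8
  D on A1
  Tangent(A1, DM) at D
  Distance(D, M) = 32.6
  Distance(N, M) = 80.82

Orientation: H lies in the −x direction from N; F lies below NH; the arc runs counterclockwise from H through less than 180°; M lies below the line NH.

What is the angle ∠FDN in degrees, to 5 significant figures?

36.902°

N is at the origin; N and H share the same y with |NH| = 51.2 and H on the −x side, so H = (-51.200, 0.0000). A1 meets NH tangentially, so FH is at right angles to NH, so F = H + (0, -6.8) = (-51.200, -6.8000). Since FD ⟂ DM (tangency), |FM| = √(6.8² + 32.6²) = 33.302 regardless of where D sits on A1. So M lies on both circle(N, 80.82) and circle(F, 33.302); the below-NH intersection is M = (-75.015, -30.078). D is the foot of the tangent from M: D = (-56.846, -3.0102).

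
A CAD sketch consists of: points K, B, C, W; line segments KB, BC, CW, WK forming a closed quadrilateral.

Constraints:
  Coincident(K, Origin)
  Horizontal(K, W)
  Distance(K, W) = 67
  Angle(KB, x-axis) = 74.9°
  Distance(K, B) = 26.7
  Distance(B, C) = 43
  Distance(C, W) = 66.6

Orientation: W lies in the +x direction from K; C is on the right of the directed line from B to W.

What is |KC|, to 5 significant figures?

17.200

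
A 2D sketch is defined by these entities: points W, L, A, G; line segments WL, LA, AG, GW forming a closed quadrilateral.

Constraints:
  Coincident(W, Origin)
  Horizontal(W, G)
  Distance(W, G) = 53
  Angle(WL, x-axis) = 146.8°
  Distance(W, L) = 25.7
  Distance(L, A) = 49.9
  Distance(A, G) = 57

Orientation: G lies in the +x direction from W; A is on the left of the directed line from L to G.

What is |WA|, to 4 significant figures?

48.23

Checks: WL at 146.8° ✓; |LA| = 49.90 ✓; |AG| = 57.00 ✓.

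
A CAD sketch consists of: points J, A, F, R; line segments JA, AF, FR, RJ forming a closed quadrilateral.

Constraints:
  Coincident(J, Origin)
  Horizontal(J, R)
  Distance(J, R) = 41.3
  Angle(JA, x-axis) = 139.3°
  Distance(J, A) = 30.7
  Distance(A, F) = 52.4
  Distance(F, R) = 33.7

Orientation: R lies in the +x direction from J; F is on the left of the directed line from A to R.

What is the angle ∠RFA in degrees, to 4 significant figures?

101.3°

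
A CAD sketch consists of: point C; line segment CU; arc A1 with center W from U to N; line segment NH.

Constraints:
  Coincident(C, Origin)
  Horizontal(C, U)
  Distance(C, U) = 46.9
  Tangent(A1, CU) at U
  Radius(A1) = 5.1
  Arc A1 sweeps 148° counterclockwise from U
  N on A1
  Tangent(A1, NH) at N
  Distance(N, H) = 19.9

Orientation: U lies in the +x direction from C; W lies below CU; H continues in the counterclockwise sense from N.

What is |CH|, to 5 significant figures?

64.256

C is at the origin; CU is horizontal with |CU| = 46.9 and U on the +x side, so U = (46.900, 0.0000). Tangency of A1 to CU means the radius WU is perpendicular to CU, so W = U + (0, -5.1) = (46.900, -5.1000). On A1, U sits at bearing 90° from W; a 148° counterclockwise sweep puts N at bearing 238°, so N = W + 5.1·(cos 238°, sin 238°) = (44.197, -9.4250). The tangent condition forces WN to be normal to NH, so NH runs along (−sin 238°, cos 238°); with |NH| = 19.9, H = (61.074, -19.970). Then |CH| = |H − C| = 64.256.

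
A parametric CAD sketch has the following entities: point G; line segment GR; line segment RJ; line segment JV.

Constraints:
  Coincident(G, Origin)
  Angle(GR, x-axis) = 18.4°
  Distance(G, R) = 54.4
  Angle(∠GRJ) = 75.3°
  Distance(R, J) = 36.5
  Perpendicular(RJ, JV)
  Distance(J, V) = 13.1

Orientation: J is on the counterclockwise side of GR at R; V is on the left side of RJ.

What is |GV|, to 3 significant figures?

45.6

∠GRJ = 75.3°, so RJ runs at 18.4° + (180° − 75.3°) = 123° from the x-axis; with |RJ| = 36.5, J = R + 36.5·(cos 123°, sin 123°) = (31.7, 47.7). RJ ⟂ JV; with |JV| = 13.1 on the left of RJ, V = J + 13.1·(-0.838, -0.546) = (20.7, 40.6). Then |GV| = |V − G| = 45.6.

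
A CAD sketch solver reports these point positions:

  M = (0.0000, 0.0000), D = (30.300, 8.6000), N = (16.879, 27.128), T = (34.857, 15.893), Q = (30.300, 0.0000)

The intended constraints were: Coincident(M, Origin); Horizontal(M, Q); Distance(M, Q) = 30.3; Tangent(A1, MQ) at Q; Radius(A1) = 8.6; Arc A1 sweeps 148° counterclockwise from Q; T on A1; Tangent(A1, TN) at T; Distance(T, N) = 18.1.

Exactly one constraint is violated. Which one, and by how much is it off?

Distance(T, N) = 18.1 — off by 3.10.

M = (0.00, 0.00) ✓; M.y = 0.00, Q.y = 0.00 ✓; |MQ| = 30.30 ✓; ∠(DQ, QM) = 90.00° ✓; |DQ| = 8.600 ✓; bearing(D→T) − bearing(D→Q) = 148.0° ✓; |DT| = 8.600 ✓; ∠(DT, TN) = 90.00° ✓; |TN| = 21.20 ✗.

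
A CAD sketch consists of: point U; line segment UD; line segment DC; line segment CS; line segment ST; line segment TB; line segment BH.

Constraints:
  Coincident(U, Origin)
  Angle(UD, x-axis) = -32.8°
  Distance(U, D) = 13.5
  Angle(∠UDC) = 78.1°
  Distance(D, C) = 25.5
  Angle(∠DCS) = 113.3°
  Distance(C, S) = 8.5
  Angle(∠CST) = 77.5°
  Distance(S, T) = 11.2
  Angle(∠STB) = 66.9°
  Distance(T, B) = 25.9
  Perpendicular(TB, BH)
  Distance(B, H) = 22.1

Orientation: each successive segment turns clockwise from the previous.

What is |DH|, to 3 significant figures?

46.2

U is at the origin; UD runs at -32.8° with length 13.5, so D = (11.3, -7.31). ∠UDC = 78.1° gives DC at -135° from the x-axis; with |DC| = 25.5, C = (-6.59, -25.4). ∠DCS = 113.3° gives CS at 159° from the x-axis; with |CS| = 8.5, S = (-14.5, -22.3). ∠CST = 77.5° gives ST at 56.1° from the x-axis; with |ST| = 11.2, T = (-8.26, -13.0). ∠STB = 66.9° gives TB at -57.0° from the x-axis; with |TB| = 25.9, B = (5.85, -34.8). TB is perpendicular to BH, so BH runs at -147°; with |BH| = 22.1, H = (-12.7, -46.8). Then |DH| = |H − D| = 46.2.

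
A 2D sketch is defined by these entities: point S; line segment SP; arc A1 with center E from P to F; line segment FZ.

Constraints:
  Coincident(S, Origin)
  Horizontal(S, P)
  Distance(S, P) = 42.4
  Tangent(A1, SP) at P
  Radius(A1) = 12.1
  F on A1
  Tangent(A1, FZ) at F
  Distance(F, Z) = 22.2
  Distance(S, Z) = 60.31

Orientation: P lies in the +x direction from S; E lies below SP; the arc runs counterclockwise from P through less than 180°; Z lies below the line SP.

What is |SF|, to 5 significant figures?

38.811

Checks: |EF| = 12.10 ✓; ∠(EF, FZ) = 90.00° ✓; |FZ| = 22.20 ✓; |SZ| = 60.31 ✓.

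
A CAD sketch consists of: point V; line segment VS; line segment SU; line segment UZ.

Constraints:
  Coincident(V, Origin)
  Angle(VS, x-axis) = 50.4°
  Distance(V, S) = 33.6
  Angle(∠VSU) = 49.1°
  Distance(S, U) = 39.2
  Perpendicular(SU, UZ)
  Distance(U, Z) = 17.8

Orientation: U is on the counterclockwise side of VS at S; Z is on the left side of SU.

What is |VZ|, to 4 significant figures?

18.80

∠VSU = 49.1°, so SU runs at 50.4° + (180° − 49.1°) = 181.3° from the x-axis; with |SU| = 39.2, U = S + 39.2·(cos 181.3°, sin 181.3°) = (-17.77, 25.00). The perpendicularity gives UZ at right angles to SU; with |UZ| = 17.8 on the left of SU, Z = U + 17.8·(0.02269, -0.9997) = (-17.37, 7.204). Then |VZ| = |Z − V| = 18.80.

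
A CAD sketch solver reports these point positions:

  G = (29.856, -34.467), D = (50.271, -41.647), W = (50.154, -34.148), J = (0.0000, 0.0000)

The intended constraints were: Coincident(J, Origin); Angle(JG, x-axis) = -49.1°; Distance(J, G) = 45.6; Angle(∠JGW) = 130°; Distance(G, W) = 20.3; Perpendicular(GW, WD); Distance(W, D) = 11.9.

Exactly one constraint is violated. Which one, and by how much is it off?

Distance(W, D) = 11.9 — off by 4.40.

J = (0.00, 0.00) ✓; JG at -49.10° ✓; |JG| = 45.60 ✓; ∠JGW = 130.0° ✓; |GW| = 20.30 ✓; ∠(GW, WD) = 90.01° ✓; |WD| = 7.500 ✗.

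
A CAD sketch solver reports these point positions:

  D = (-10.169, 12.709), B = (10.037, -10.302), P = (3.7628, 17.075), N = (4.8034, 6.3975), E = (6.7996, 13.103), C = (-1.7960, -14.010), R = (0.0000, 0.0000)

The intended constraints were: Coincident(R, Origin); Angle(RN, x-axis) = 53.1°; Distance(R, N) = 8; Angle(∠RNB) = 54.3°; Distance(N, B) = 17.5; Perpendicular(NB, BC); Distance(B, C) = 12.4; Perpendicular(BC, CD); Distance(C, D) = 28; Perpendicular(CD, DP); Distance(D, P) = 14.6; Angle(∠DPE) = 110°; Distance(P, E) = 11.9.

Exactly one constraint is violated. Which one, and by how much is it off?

Distance(P, E) = 11.9 — off by 6.90.

R = (0.00, 0.00) ✓; RN at 53.10° ✓; |RN| = 8.000 ✓; ∠RNB = 54.30° ✓; |NB| = 17.50 ✓; ∠(NB, BC) = 90.00° ✓; |BC| = 12.40 ✓; ∠(BC, CD) = 90.00° ✓; |CD| = 28.00 ✓; ∠(CD, DP) = 90.00° ✓; |DP| = 14.60 ✓; ∠DPE = 110.0° ✓; |PE| = 5.000 ✗.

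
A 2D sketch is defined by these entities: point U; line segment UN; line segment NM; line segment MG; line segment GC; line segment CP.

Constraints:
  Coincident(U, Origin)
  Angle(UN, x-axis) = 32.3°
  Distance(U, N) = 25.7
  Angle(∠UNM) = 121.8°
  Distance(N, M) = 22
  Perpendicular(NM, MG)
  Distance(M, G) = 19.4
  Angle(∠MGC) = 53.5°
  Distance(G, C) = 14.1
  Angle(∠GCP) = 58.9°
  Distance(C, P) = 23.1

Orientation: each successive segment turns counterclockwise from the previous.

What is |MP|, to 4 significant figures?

10.26

U is at the origin; UN runs at 32.3° with length 25.7, so N = (21.72, 13.73). ∠UNM = 121.8° gives NM at 90.50° from the x-axis; with |NM| = 22.0, M = (21.53, 35.73). NM is perpendicular to MG, so MG runs at -179.5°; with |MG| = 19.4, G = (2.132, 35.56). ∠MGC = 53.5° gives GC at -53.00° from the x-axis; with |GC| = 14.1, C = (10.62, 24.30). ∠GCP = 58.9° gives CP at 68.10° from the x-axis; with |CP| = 23.1, P = (19.23, 45.73). Then |MP| = |P − M| = 10.26.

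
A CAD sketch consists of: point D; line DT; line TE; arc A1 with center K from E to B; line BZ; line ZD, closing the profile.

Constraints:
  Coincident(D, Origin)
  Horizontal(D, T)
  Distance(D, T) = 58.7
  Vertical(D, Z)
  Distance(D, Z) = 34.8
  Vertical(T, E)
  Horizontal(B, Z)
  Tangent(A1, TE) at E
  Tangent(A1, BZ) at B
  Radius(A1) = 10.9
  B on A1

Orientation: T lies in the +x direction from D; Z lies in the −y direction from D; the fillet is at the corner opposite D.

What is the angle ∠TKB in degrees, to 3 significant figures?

155°

D is at the origin; D and T share the same y with |DT| = 58.7 and T on the +x side, so T = (58.7, 0.00). D and Z share the same x with |DZ| = 34.8 and Z on the −y side, so Z = (0.00, -34.8). The virtual corner opposite D is at (58.7, -34.8). Tangency of A1 to TE means the radius KE is perpendicular to TE and the tangent condition forces KB to be normal to BZ, with radius 10.9, so the center K sits 10.9 in from both sides at K = (47.8, -23.9). That places the tangent points at E = (58.7, -23.9) on TE and B = (47.8, -34.8) on BZ. Then cos ∠TKB = KT·KB / (|KT||KB|), giving 155°.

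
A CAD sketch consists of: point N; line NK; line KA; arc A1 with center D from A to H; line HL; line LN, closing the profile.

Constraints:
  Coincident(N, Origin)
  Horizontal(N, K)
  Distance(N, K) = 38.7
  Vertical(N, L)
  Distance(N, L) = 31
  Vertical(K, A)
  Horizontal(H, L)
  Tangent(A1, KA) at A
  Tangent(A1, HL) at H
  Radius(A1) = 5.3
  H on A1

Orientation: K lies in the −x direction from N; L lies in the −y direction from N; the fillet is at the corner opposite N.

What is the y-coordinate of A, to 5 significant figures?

-25.700

N is at the origin; N and K share the same y with |NK| = 38.7 and K on the −x side, so K = (-38.700, 0.0000). N and L share the same x with |NL| = 31.0 and L on the −y side, so L = (0.0000, -31.000). The virtual corner opposite N is at (-38.700, -31.000). The tangent condition forces DA to be normal to KA and since A1 is tangent to HL there, DH ⟂ HL, with radius 5.3, so the center D sits 5.3 in from both sides at D = (-33.400, -25.700). That places the tangent points at A = (-38.700, -25.700) on KA and H = (-33.400, -31.000) on HL. So A.y = -25.700.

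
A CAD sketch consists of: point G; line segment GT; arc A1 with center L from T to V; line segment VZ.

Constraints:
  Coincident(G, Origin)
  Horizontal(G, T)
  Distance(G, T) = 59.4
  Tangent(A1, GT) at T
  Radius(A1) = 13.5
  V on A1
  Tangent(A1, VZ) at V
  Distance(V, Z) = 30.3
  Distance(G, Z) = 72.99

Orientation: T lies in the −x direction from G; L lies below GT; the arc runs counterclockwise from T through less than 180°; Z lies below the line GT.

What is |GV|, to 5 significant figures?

73.949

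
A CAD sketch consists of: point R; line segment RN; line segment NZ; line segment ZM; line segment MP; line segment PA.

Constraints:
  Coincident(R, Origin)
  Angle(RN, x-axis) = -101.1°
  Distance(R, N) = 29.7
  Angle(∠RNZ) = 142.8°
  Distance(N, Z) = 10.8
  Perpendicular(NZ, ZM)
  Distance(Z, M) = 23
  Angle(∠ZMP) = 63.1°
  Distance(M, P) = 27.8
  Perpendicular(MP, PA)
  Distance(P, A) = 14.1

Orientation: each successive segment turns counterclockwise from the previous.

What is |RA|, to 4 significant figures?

25.73

R is at the origin; RN runs at -101.1° with length 29.7, so N = (-5.718, -29.14). ∠RNZ = 142.8° gives NZ at -63.90° from the x-axis; with |NZ| = 10.8, Z = (-0.9666, -38.84). NZ is perpendicular to ZM, so ZM runs at 26.10°; with |ZM| = 23.0, M = (19.69, -28.72). ∠ZMP = 63.1° gives MP at 143.0° from the x-axis; with |MP| = 27.8, P = (-2.514, -11.99). The perpendicularity gives PA at right angles to MP, so PA runs at -127.0°; with |PA| = 14.1, A = (-11.00, -23.25). Then |RA| = |A − R| = 25.73.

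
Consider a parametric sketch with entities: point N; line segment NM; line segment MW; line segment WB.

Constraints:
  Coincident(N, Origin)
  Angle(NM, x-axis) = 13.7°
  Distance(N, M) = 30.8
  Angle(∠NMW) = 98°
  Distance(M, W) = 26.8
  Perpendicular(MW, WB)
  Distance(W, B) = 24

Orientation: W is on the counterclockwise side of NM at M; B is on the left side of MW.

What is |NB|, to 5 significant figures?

31.759

∠NMW = 98.0°, so MW runs at 13.7° + (180° − 98.0°) = 95.700° from the x-axis; with |MW| = 26.8, W = M + 26.8·(cos 95.700°, sin 95.700°) = (27.262, 33.962). The perpendicularity gives WB at right angles to MW; with |WB| = 24.0 on the left of MW, B = W + 24.0·(-0.99506, -0.099320) = (3.3806, 31.578). Then |NB| = |B − N| = 31.759.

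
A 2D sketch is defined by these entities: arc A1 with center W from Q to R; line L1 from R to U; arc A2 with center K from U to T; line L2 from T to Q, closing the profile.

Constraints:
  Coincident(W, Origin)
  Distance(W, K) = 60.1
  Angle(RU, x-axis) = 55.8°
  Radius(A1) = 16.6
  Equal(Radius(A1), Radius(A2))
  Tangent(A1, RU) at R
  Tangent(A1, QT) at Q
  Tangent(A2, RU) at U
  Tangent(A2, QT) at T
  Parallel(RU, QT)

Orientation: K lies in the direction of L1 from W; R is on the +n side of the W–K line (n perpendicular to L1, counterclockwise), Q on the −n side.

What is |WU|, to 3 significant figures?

62.4

The slot axis is L1's direction at 55.8°, so u = (cos 55.8°, sin 55.8°) = (0.562, 0.827) and n = (−sin 55.8°, cos 55.8°) = (-0.827, 0.562). W is at the origin and K lies 60.1 along u from W, so K = 60.1·u = (33.8, 49.7). Tangency of A1 to both parallel lines with radius 16.6 puts R and Q at W ± 16.6·n: R = (-13.7, 9.33), Q = (13.7, -9.33). Equal radii place U and T the same way about K: U = K + 16.6·n = (20.1, 59.0), T = K − 16.6·n = (47.5, 40.4). Then |WU| = |U − W| = 62.4.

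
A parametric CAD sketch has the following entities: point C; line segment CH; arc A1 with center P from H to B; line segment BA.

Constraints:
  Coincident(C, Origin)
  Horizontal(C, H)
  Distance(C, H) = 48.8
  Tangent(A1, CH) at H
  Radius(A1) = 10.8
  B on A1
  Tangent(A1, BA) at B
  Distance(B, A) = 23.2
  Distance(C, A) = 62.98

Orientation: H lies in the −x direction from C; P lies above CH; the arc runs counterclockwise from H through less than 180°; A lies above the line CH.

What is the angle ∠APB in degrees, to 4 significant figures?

65.04°

C is at the origin; C and H share the same y with |CH| = 48.8 and H on the −x side, so H = (-48.80, 0.000). A1 meets CH tangentially, so PH is at right angles to CH, so P = H + (0, 10.8) = (-48.80, 10.80). Since PB ⟂ BA (tangency), |PA| = √(10.8² + 23.2²) = 25.59 regardless of where B sits on A1. So A lies on both circle(C, 62.98) and circle(P, 25.59); the above-CH intersection is A = (-51.50, 36.25). B is the foot of the tangent from A: B = (-39.55, 16.37).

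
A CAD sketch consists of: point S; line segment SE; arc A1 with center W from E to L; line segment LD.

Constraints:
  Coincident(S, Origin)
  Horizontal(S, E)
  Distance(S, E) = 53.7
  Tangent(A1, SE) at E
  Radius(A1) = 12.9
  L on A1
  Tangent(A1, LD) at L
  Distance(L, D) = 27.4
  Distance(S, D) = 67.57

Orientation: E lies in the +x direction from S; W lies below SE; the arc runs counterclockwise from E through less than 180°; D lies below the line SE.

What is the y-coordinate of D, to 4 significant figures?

-43.14

S is at the origin; S and E share the same y with |SE| = 53.7 and E on the +x side, so E = (53.70, 0.000). Since A1 is tangent to SE there, WE ⟂ SE, so W = E + (0, -12.9) = (53.70, -12.90). Since WL ⟂ LD (tangency), |WD| = √(12.9² + 27.4²) = 30.28 regardless of where L sits on A1. So D lies on both circle(S, 67.57) and circle(W, 30.28); the below-SE intersection is D = (52.01, -43.14). L is the foot of the tangent from D: L = (41.74, -17.73).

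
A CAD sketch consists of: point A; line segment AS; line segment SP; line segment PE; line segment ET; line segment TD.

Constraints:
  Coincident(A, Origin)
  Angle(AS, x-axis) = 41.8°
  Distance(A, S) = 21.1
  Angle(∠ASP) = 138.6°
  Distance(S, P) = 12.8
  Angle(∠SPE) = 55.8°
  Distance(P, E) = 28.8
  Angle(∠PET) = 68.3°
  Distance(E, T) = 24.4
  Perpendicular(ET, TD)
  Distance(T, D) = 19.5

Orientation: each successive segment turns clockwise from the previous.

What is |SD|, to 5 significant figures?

7.3749

A is at the origin; AS runs at 41.8° with length 21.1, so S = (15.730, 14.064). ∠ASP = 138.6° gives SP at 0.40000° from the x-axis; with |SP| = 12.8, P = (28.529, 14.153). ∠SPE = 55.8° gives PE at -123.80° from the x-axis; with |PE| = 28.8, E = (12.508, -9.7792). ∠PET = 68.3° gives ET at 124.50° from the x-axis; with |ET| = 24.4, T = (-1.3124, 10.330). The perpendicularity gives TD at right angles to ET, so TD runs at 34.500°; with |TD| = 19.5, D = (14.758, 21.374). Then |SD| = |D − S| = 7.3749.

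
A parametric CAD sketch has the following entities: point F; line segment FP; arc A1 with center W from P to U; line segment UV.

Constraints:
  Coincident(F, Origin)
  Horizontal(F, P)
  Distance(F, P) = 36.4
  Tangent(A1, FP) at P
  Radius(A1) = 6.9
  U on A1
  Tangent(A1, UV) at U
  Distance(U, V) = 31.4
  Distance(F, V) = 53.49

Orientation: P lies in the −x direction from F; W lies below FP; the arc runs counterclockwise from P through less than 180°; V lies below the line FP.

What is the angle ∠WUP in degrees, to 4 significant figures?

38.94°

F is at the origin; F and P share the same y with |FP| = 36.4 and P on the −x side, so P = (-36.40, 0.000). A1 meets FP tangentially, so WP is at right angles to FP, so W = P + (0, -6.9) = (-36.40, -6.900). Since WU ⟂ UV (tangency), |WV| = √(6.9² + 31.4²) = 32.15 regardless of where U sits on A1. So V lies on both circle(F, 53.49) and circle(W, 32.15); the below-FP intersection is V = (-36.56, -39.05). U is the foot of the tangent from V: U = (-43.15, -8.348).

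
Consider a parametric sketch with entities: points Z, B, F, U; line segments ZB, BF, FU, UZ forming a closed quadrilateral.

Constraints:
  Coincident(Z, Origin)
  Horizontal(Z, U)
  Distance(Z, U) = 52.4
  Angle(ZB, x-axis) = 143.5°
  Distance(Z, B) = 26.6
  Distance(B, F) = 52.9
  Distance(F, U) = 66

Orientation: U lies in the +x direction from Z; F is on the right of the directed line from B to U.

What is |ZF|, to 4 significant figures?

34.41

Checks: |BF| = 52.90 ✓; |FU| = 66.00 ✓.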